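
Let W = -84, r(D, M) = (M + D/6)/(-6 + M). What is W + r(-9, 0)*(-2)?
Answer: -169/2 ≈ -84.500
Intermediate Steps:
r(D, M) = (M + D/6)/(-6 + M) (r(D, M) = (M + D*(1/6))/(-6 + M) = (M + D/6)/(-6 + M))
W + r(-9, 0)*(-2) = -84 + ((0 + (1/6)*(-9))/(-6 + 0))*(-2) = -84 + ((0 - 3/2)/(-6))*(-2) = -84 - 1/6*(-3/2)*(-2) = -84 + (1/4)*(-2) = -84 - 1/2 = -169/2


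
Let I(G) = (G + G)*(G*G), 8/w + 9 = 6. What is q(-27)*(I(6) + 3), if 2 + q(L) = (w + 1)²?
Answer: 1015/3 ≈ 338.33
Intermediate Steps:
w = -8/3 (w = 8/(-9 + 6) = 8/(-3) = 8*(-⅓) = -8/3 ≈ -2.6667)
I(G) = 2*G³ (I(G) = (2*G)*G² = 2*G³)
q(L) = 7/9 (q(L) = -2 + (-8/3 + 1)² = -2 + (-5/3)² = -2 + 25/9 = 7/9)
q(-27)*(I(6) + 3) = 7*(2*6³ + 3)/9 = 7*(2*216 + 3)/9 = 7*(432 + 3)/9 = (7/9)*435 = 1015/3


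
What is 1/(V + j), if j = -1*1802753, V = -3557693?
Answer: -1/5360446 ≈ -1.8655e-7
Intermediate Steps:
j = -1802753
1/(V + j) = 1/(-3557693 - 1802753) = 1/(-5360446) = -1/5360446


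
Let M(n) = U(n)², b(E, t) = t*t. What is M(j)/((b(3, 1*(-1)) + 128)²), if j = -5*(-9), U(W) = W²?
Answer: 455625/1849 ≈ 246.42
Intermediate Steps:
b(E, t) = t²
j = 45
M(n) = n⁴ (M(n) = (n²)² = n⁴)
M(j)/((b(3, 1*(-1)) + 128)²) = 45⁴/(((1*(-1))² + 128)²) = 4100625/(((-1)² + 128)²) = 4100625/((1 + 128)²) = 4100625/(129²) = 4100625/16641 = 4100625*(1/16641) = 455625/1849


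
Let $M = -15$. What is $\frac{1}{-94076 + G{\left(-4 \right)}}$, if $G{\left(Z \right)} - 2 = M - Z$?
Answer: $- \frac{1}{94085} \approx -1.0629 \cdot 10^{-5}$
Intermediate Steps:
$G{\left(Z \right)} = -13 - Z$ ($G{\left(Z \right)} = 2 - \left(15 + Z\right) = -13 - Z$)
$\frac{1}{-94076 + G{\left(-4 \right)}} = \frac{1}{-94076 - 9} = \frac{1}{-94085} = - \frac{1}{94085}$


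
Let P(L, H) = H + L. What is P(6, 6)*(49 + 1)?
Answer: 600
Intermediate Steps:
P(6, 6)*(49 + 1) = (6 + 6)*(49 + 1) = 12*50 = 600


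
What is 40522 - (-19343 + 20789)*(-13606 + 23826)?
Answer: -14737598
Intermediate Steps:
40522 - (-19343 + 20789)*(-13606 + 23826) = 40522 - 1446*10220 = 40522 - 1*14778120 = 40522 - 14778120 = -14737598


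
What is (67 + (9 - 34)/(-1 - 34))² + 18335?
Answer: 1123091/49 ≈ 22920.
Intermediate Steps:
(67 + (9 - 34)/(-1 - 34))² + 18335 = (67 - 25/(-35))² + 18335 = (67 - 25*(-1/35))² + 18335 = (67 + 5/7)² + 18335 = (474/7)² + 18335 = 224676/49 + 18335 = 1123091/49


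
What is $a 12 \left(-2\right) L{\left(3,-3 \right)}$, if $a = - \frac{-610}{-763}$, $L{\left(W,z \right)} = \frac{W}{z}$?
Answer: $- \frac{14640}{763} \approx -19.187$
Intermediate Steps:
$a = - \frac{610}{763}$ ($a = - \frac{\left(-610\right) \left(-1\right)}{763} = \left(-1\right) \frac{610}{763} = - \frac{610}{763} \approx -0.79948$)
$a 12 \left(-2\right) L{\left(3,-3 \right)} = - \frac{610 \cdot 12 \left(-2\right) \frac{3}{-3}}{763} = - \frac{610 \left(- 24 \cdot 3 \left(- \frac{1}{3}\right)\right)}{763} = - \frac{610 \left(\left(-24\right) \left(-1\right)\right)}{763} = \left(- \frac{610}{763}\right) 24 = - \frac{14640}{763}$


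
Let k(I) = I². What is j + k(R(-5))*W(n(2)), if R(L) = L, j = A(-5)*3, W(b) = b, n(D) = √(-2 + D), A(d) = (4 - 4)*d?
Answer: 0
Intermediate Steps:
A(d) = 0 (A(d) = 0*d = 0)
j = 0 (j = 0*3 = 0)
j + k(R(-5))*W(n(2)) = 0 + (-5)²*√(-2 + 2) = 0 + 25*√0 = 0 + 25*0 = 0 + 0 = 0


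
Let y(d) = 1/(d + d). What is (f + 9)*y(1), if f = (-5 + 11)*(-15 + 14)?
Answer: 3/2 ≈ 1.5000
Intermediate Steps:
y(d) = 1/(2*d)
f = -6 (f = 6*(-1) = -6)
(f + 9)*y(1) = (-6 + 9)*((1/2)/1) = 3*((1/2)*1) = 3*(1/2) = 3/2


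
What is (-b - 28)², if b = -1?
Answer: 729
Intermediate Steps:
(-b - 28)² = (-1*(-1) - 28)² = (1 - 28)² = (-27)² = 729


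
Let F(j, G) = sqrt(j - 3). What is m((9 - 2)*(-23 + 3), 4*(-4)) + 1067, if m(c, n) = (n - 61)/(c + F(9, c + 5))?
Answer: 10458789/9797 + 77*sqrt(6)/19594 ≈ 1067.6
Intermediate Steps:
F(j, G) = sqrt(-3 + j)
m(c, n) = (-61 + n)/(c + sqrt(6)) (m(c, n) = (n - 61)/(c + sqrt(-3 + 9)) = (-61 + n)/(c + sqrt(6)))
m((9 - 2)*(-23 + 3), 4*(-4)) + 1067 = (-61 + 4*(-4))/((9 - 2)*(-23 + 3) + sqrt(6)) + 1067 = (-61 - 16)/(7*(-20) + sqrt(6)) + 1067 = -77/(-140 + sqrt(6)) + 1067 = 1067 - 77/(-140 + sqrt(6))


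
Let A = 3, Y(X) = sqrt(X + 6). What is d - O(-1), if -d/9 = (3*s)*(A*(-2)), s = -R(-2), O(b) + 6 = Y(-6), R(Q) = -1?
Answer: 168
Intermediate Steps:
Y(X) = sqrt(6 + X)
O(b) = -6 (O(b) = -6 + sqrt(6 - 6) = -6 + sqrt(0) = -6 + 0 = -6)
s = 1 (s = -1*(-1) = 1)
d = 162 (d = -9*3*1*3*(-2) = -27*(-6) = -9*(-18) = 162)
d - O(-1) = 162 - 1*(-6) = 162 + 6 = 168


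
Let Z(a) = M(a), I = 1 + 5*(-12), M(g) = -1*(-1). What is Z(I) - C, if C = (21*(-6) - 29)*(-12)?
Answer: -1859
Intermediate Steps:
M(g) = 1
I = -59 (I = 1 - 60 = -59)
Z(a) = 1
C = 1860 (C = (-126 - 29)*(-12) = -155*(-12) = 1860)
Z(I) - C = 1 - 1*1860 = 1 - 1860 = -1859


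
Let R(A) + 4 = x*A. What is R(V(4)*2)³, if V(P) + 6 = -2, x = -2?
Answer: 21952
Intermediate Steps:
V(P) = -8 (V(P) = -6 - 2 = -8)
R(A) = -4 - 2*A
R(V(4)*2)³ = (-4 - (-16)*2)³ = (-4 - 2*(-16))³ = (-4 + 32)³ = 28³ = 21952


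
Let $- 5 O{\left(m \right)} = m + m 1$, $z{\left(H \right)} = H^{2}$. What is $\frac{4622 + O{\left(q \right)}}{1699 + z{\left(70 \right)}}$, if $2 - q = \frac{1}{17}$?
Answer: $\frac{392804}{560915} \approx 0.70029$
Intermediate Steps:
$q = \frac{33}{17}$ ($q = 2 - \frac{1}{17} = \frac{33}{17} \approx 1.9412$)
$O{\left(m \right)} = - \frac{2 m}{5}$ ($O{\left(m \right)} = - \frac{m + m 1}{5} = - \frac{m + m}{5} = - \frac{2 m}{5}$)
$\frac{4622 + O{\left(q \right)}}{1699 + z{\left(70 \right)}} = \frac{4622 - \frac{66}{85}}{1699 + 70^{2}} = \frac{4622 - \frac{66}{85}}{1699 + 4900} = \frac{392804}{85 \cdot 6599} = \frac{392804}{85} \cdot \frac{1}{6599} = \frac{392804}{560915}$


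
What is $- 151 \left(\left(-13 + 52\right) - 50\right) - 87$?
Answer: $1574$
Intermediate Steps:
$- 151 \left(\left(-13 + 52\right) - 50\right) - 87 = - 151 \left(39 - 50\right) - 87 = \left(-151\right) \left(-11\right) - 87 = 1661 - 87 = 1574$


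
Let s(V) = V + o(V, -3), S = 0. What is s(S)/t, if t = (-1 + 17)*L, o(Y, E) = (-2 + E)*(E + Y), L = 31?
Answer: 15/496 ≈ 0.030242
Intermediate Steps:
s(V) = 15 - 4*V (s(V) = V + ((-3)**2 - 2*(-3) - 2*V - 3*V) = V + (9 + 6 - 2*V - 3*V) = V + (15 - 5*V) = 15 - 4*V)
t = 496 (t = (-1 + 17)*31 = 16*31 = 496)
s(S)/t = (15 - 4*0)/496 = (15 + 0)/496 = (1/496)*15 = 15/496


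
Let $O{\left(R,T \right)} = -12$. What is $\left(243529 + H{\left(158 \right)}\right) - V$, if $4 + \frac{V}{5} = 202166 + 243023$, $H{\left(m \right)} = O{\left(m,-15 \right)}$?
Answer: $-1982408$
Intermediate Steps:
$H{\left(m \right)} = -12$
$V = 2225925$ ($V = -20 + 5 \left(202166 + 243023\right) = -20 + 5 \cdot 445189 = -20 + 2225945 = 2225925$)
$\left(243529 + H{\left(158 \right)}\right) - V = \left(243529 - 12\right) - 2225925 = 243517 - 2225925 = -1982408$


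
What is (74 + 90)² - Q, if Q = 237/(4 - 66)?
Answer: 1667789/62 ≈ 26900.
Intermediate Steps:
Q = -237/62 (Q = 237/(-62) = 237*(-1/62) = -237/62 ≈ -3.8226)
(74 + 90)² - Q = (74 + 90)² - 1*(-237/62) = 164² + 237/62 = 26896 + 237/62 = 1667789/62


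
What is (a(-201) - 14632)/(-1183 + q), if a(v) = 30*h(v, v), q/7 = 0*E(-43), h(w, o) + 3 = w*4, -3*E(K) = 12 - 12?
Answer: 38842/1183 ≈ 32.833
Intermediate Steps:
E(K) = 0 (E(K) = -(12 - 12)/3 = -⅓*0 = 0)
h(w, o) = -3 + 4*w (h(w, o) = -3 + w*4 = -3 + 4*w)
q = 0 (q = 7*(0*0) = 7*0 = 0)
a(v) = -90 + 120*v (a(v) = 30*(-3 + 4*v) = -90 + 120*v)
(a(-201) - 14632)/(-1183 + q) = ((-90 + 120*(-201)) - 14632)/(-1183 + 0) = ((-90 - 24120) - 14632)/(-1183) = (-24210 - 14632)*(-1/1183) = -38842*(-1/1183) = 38842/1183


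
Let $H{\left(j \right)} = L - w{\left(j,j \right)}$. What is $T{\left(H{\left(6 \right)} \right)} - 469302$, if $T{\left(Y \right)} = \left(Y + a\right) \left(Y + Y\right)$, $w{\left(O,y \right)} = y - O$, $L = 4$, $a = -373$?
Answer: $-472254$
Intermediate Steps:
$H{\left(j \right)} = 4$ ($H{\left(j \right)} = 4 - \left(j - j\right) = 4 - 0 = 4 + 0 = 4$)
$T{\left(Y \right)} = 2 Y \left(-373 + Y\right)$ ($T{\left(Y \right)} = \left(Y - 373\right) \left(Y + Y\right) = \left(-373 + Y\right) 2 Y = 2 Y \left(-373 + Y\right)$)
$T{\left(H{\left(6 \right)} \right)} - 469302 = 2 \cdot 4 \left(-373 + 4\right) - 469302 = 2 \cdot 4 \left(-369\right) - 469302 = -2952 - 469302 = -472254$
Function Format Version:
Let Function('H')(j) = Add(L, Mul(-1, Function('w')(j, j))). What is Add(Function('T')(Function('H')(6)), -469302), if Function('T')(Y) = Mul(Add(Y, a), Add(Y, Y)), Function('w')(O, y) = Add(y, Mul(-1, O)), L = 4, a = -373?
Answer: -472254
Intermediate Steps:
Function('H')(j) = 4 (Function('H')(j) = Add(4, Mul(-1, Add(j, Mul(-1, j)))) = Add(4, Mul(-1, 0)) = Add(4, 0) = 4)
Function('T')(Y) = Mul(2, Y, Add(-373, Y)) (Function('T')(Y) = Mul(Add(Y, -373), Add(Y, Y)) = Mul(Add(-373, Y), Mul(2, Y)) = Mul(2, Y, Add(-373, Y)))
Add(Function('T')(Function('H')(6)), -469302) = Add(Mul(2, 4, Add(-373, 4)), -469302) = Add(Mul(2, 4, -369), -469302) = Add(-2952, -469302) = -472254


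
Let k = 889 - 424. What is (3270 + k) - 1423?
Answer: 2312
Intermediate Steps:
k = 465
(3270 + k) - 1423 = (3270 + 465) - 1423 = 3735 - 1423 = 2312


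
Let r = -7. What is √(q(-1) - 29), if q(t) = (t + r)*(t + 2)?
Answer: I*√37 ≈ 6.0828*I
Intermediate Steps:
q(t) = (-7 + t)*(2 + t) (q(t) = (t - 7)*(t + 2) = (-7 + t)*(2 + t))
√(q(-1) - 29) = √((-14 + (-1)² - 5*(-1)) - 29) = √((-14 + 1 + 5) - 29) = √(-8 - 29) = √(-37) = I*√37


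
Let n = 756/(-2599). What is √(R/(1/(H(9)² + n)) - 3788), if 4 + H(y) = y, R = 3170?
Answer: √503502237582/2599 ≈ 273.02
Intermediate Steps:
H(y) = -4 + y
n = -756/2599 (n = 756*(-1/2599) = -756/2599 ≈ -0.29088)
√(R/(1/(H(9)² + n)) - 3788) = √(3170/(1/((-4 + 9)² - 756/2599)) - 3788) = √(3170/(1/(5² - 756/2599)) - 3788) = √(3170/(1/(25 - 756/2599)) - 3788) = √(3170/(1/(64219/2599)) - 3788) = √(3170/(2599/64219) - 3788) = √(3170*(64219/2599) - 3788) = √(203574230/2599 - 3788) = √(193729218/2599) = √503502237582/2599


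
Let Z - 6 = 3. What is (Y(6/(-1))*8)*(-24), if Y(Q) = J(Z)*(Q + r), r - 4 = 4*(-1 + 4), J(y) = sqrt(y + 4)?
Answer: -1920*sqrt(13) ≈ -6922.7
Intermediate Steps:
Z = 9 (Z = 6 + 3 = 9)
J(y) = sqrt(4 + y)
r = 16 (r = 4 + 4*(-1 + 4) = 4 + 4*3 = 4 + 12 = 16)
Y(Q) = sqrt(13)*(16 + Q) (Y(Q) = sqrt(4 + 9)*(Q + 16) = sqrt(13)*(16 + Q))
(Y(6/(-1))*8)*(-24) = ((sqrt(13)*(16 + 6/(-1)))*8)*(-24) = ((sqrt(13)*(16 + 6*(-1)))*8)*(-24) = ((sqrt(13)*(16 - 6))*8)*(-24) = ((sqrt(13)*10)*8)*(-24) = ((10*sqrt(13))*8)*(-24) = (80*sqrt(13))*(-24) = -1920*sqrt(13)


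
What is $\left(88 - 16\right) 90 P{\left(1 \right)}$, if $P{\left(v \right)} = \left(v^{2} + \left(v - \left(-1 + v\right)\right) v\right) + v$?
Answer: $19440$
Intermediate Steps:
$P{\left(v \right)} = v^{2} + 2 v$ ($P{\left(v \right)} = \left(v^{2} + 1 v\right) + v = \left(v^{2} + v\right) + v = \left(v + v^{2}\right) + v = v^{2} + 2 v$)
$\left(88 - 16\right) 90 P{\left(1 \right)} = \left(88 - 16\right) 90 \cdot 1 \left(2 + 1\right) = \left(88 - 16\right) 90 \cdot 1 \cdot 3 = 72 \cdot 90 \cdot 3 = 6480 \cdot 3 = 19440$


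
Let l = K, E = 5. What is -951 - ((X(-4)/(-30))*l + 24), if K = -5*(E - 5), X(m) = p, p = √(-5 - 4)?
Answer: -975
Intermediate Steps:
p = 3*I (p = √(-9) = 3*I ≈ 3.0*I)
X(m) = 3*I
K = 0 (K = -5*(5 - 5) = -5*0 = 0)
l = 0
-951 - ((X(-4)/(-30))*l + 24) = -951 - (((3*I)/(-30))*0 + 24) = -951 - (((3*I)*(-1/30))*0 + 24) = -951 - (-I/10*0 + 24) = -951 - (0 + 24) = -951 - 1*24 = -951 - 24 = -975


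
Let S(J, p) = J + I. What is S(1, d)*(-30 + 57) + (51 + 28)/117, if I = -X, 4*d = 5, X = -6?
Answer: 22192/117 ≈ 189.68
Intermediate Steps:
d = 5/4 (d = (¼)*5 = 5/4 ≈ 1.2500)
I = 6 (I = -1*(-6) = 6)
S(J, p) = 6 + J (S(J, p) = J + 6 = 6 + J)
S(1, d)*(-30 + 57) + (51 + 28)/117 = (6 + 1)*(-30 + 57) + (51 + 28)/117 = 7*27 + 79*(1/117) = 189 + 79/117 = 22192/117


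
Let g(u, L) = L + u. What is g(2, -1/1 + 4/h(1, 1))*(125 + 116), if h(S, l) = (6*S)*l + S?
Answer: 2651/7 ≈ 378.71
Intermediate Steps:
h(S, l) = S + 6*S*l (h(S, l) = 6*S*l + S = S + 6*S*l)
g(2, -1/1 + 4/h(1, 1))*(125 + 116) = ((-1/1 + 4/((1*(1 + 6*1)))) + 2)*(125 + 116) = ((-1*1 + 4/((1*(1 + 6)))) + 2)*241 = ((-1 + 4/((1*7))) + 2)*241 = ((-1 + 4/7) + 2)*241 = (-3/7 + 2)*241 = (11/7)*241 = 2651/7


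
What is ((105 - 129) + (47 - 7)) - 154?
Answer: -138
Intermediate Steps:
((105 - 129) + (47 - 7)) - 154 = (-24 + 40) - 154 = 16 - 154 = -138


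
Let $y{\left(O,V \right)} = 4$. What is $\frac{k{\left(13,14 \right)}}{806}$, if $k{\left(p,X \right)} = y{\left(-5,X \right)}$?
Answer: $\frac{2}{403} \approx 0.0049628$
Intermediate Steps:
$k{\left(p,X \right)} = 4$
$\frac{k{\left(13,14 \right)}}{806} = \frac{4}{806} = 4 \cdot \frac{1}{806} = \frac{2}{403}$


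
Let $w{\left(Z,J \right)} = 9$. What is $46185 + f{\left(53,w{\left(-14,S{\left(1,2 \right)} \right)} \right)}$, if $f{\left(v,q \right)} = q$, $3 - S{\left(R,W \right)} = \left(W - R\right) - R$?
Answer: $46194$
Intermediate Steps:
$S{\left(R,W \right)} = 3 - W + 2 R$ ($S{\left(R,W \right)} = 3 - \left(\left(W - R\right) - R\right) = 3 - \left(W - 2 R\right) = 3 + \left(- W + 2 R\right) = 3 - W + 2 R$)
$46185 + f{\left(53,w{\left(-14,S{\left(1,2 \right)} \right)} \right)} = 46185 + 9 = 46194$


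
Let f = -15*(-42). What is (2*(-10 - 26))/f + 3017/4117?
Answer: 89127/144095 ≈ 0.61853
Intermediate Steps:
f = 630
(2*(-10 - 26))/f + 3017/4117 = (2*(-10 - 26))/630 + 3017/4117 = (2*(-36))*(1/630) + 3017*(1/4117) = -72*1/630 + 3017/4117 = -4/35 + 3017/4117 = 89127/144095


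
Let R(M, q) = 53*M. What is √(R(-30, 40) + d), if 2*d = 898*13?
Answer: √4247 ≈ 65.169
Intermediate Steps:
d = 5837 (d = (898*13)/2 = (½)*11674 = 5837)
√(R(-30, 40) + d) = √(53*(-30) + 5837) = √(-1590 + 5837) = √4247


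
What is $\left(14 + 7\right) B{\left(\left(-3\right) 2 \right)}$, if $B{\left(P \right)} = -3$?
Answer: $-63$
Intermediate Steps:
$\left(14 + 7\right) B{\left(\left(-3\right) 2 \right)} = \left(14 + 7\right) \left(-3\right) = 21 \left(-3\right) = -63$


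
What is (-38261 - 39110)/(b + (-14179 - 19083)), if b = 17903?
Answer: 77371/15359 ≈ 5.0375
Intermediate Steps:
(-38261 - 39110)/(b + (-14179 - 19083)) = (-38261 - 39110)/(17903 + (-14179 - 19083)) = -77371/(17903 - 33262) = -77371/(-15359) = -77371*(-1/15359) = 77371/15359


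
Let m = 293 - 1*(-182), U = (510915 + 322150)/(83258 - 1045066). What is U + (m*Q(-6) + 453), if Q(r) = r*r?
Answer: 16881782759/961808 ≈ 17552.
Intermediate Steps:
Q(r) = r**2
U = -833065/961808 (U = 833065/(-961808) = 833065*(-1/961808) = -833065/961808 ≈ -0.86615)
m = 475 (m = 293 + 182 = 475)
U + (m*Q(-6) + 453) = -833065/961808 + (475*(-6)**2 + 453) = -833065/961808 + (475*36 + 453) = -833065/961808 + (17100 + 453) = -833065/961808 + 17553 = 16881782759/961808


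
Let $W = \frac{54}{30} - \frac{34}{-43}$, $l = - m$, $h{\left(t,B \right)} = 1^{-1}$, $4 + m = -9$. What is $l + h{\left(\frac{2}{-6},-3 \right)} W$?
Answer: $\frac{3352}{215} \approx 15.591$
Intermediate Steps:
$m = -13$ ($m = -4 - 9 = -13$)
$h{\left(t,B \right)} = 1$
$l = 13$ ($l = \left(-1\right) \left(-13\right) = 13$)
$W = \frac{557}{215}$ ($W = 54 \cdot \frac{1}{30} - - \frac{34}{43} = \frac{9}{5} + \frac{34}{43} = \frac{557}{215} \approx 2.5907$)
$l + h{\left(\frac{2}{-6},-3 \right)} W = 13 + 1 \cdot \frac{557}{215} = 13 + \frac{557}{215} = \frac{3352}{215}$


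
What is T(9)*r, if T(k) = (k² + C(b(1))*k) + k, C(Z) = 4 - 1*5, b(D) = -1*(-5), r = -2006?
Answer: -162486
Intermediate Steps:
b(D) = 5
C(Z) = -1 (C(Z) = 4 - 5 = -1)
T(k) = k² (T(k) = (k² - k) + k = k²)
T(9)*r = 9²*(-2006) = 81*(-2006) = -162486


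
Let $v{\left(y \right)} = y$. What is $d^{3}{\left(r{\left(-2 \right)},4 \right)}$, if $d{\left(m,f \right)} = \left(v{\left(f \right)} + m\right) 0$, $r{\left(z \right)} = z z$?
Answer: $0$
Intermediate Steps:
$r{\left(z \right)} = z^{2}$
$d{\left(m,f \right)} = 0$ ($d{\left(m,f \right)} = \left(f + m\right) 0 = 0$)
$d^{3}{\left(r{\left(-2 \right)},4 \right)} = 0^{3} = 0$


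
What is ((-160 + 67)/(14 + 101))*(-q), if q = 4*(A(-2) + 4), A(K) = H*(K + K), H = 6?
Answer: -1488/23 ≈ -64.696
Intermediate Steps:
A(K) = 12*K (A(K) = 6*(K + K) = 6*(2*K) = 12*K)
q = -80 (q = 4*(12*(-2) + 4) = 4*(-24 + 4) = 4*(-20) = -80)
((-160 + 67)/(14 + 101))*(-q) = ((-160 + 67)/(14 + 101))*(-1*(-80)) = -93/115*80 = -1488/23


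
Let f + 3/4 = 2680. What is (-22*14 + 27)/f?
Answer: -1124/10717 ≈ -0.10488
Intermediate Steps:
f = 10717/4 (f = -¾ + 2680 = 10717/4 ≈ 2679.3)
(-22*14 + 27)/f = (-22*14 + 27)/(10717/4) = (-308 + 27)*(4/10717) = -281*4/10717 = -1124/10717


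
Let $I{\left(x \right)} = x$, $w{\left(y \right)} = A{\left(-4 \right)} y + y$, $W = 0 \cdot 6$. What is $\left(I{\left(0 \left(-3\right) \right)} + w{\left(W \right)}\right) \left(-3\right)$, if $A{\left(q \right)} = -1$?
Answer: $0$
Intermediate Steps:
$W = 0$
$w{\left(y \right)} = 0$ ($w{\left(y \right)} = - y + y = 0$)
$\left(I{\left(0 \left(-3\right) \right)} + w{\left(W \right)}\right) \left(-3\right) = \left(0 \left(-3\right) + 0\right) \left(-3\right) = \left(0 + 0\right) \left(-3\right) = 0 \left(-3\right) = 0$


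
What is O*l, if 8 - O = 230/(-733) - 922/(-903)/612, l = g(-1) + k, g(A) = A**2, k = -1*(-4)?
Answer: 8417719895/202541094 ≈ 41.561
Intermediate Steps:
k = 4
l = 5 (l = (-1)**2 + 4 = 1 + 4 = 5)
O = 1683543979/202541094 (O = 8 - (230/(-733) - 922/(-903)/612) = 8 - (230*(-1/733) - 922*(-1/903)*(1/612)) = 8 - (-230/733 + (922/903)*(1/612)) = 8 - (-230/733 + 461/276318) = 8 - 1*(-63215227/202541094) = 8 + 63215227/202541094 = 1683543979/202541094 ≈ 8.3121)
O*l = (1683543979/202541094)*5 = 8417719895/202541094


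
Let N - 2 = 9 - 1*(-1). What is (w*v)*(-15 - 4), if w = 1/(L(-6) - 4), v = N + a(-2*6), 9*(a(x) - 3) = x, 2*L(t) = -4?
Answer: 779/18 ≈ 43.278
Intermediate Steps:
L(t) = -2 (L(t) = (½)*(-4) = -2)
a(x) = 3 + x/9
N = 12 (N = 2 + (9 - 1*(-1)) = 2 + (9 + 1) = 2 + 10 = 12)
v = 41/3 (v = 12 + (3 + (-2*6)/9) = 12 + (3 + (⅑)*(-12)) = 12 + (3 - 4/3) = 12 + 5/3 = 41/3 ≈ 13.667)
w = -⅙ (w = 1/(-2 - 4) = 1/(-6) = -⅙ ≈ -0.16667)
(w*v)*(-15 - 4) = (-⅙*41/3)*(-15 - 4) = -41/18*(-19) = 779/18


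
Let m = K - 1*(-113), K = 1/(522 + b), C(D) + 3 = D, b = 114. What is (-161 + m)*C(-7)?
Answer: 152635/318 ≈ 479.98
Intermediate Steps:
C(D) = -3 + D
K = 1/636 (K = 1/(522 + 114) = 1/636 ≈ 0.0015723)
m = 71869/636 (m = 1/636 - 1*(-113) = 1/636 + 113 = 71869/636 ≈ 113.00)
(-161 + m)*C(-7) = (-161 + 71869/636)*(-3 - 7) = -30527/636*(-10) = 152635/318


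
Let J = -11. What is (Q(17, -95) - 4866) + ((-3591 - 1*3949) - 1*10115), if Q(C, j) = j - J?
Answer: -22605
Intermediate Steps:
Q(C, j) = 11 + j (Q(C, j) = j - 1*(-11) = j + 11 = 11 + j)
(Q(17, -95) - 4866) + ((-3591 - 1*3949) - 1*10115) = ((11 - 95) - 4866) + ((-3591 - 1*3949) - 1*10115) = (-84 - 4866) + ((-3591 - 3949) - 10115) = -4950 + (-7540 - 10115) = -4950 - 17655 = -22605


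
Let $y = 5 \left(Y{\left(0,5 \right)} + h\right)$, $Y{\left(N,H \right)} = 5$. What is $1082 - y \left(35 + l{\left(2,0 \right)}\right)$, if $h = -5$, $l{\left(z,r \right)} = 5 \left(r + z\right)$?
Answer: $1082$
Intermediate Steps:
$l{\left(z,r \right)} = 5 r + 5 z$
$y = 0$ ($y = 5 \left(5 - 5\right) = 5 \cdot 0 = 0$)
$1082 - y \left(35 + l{\left(2,0 \right)}\right) = 1082 - 0 \left(35 + \left(5 \cdot 0 + 5 \cdot 2\right)\right) = 1082 - 0 \left(35 + \left(0 + 10\right)\right) = 1082 - 0 \left(35 + 10\right) = 1082 - 0 \cdot 45 = 1082 - 0 = 1082 + 0 = 1082$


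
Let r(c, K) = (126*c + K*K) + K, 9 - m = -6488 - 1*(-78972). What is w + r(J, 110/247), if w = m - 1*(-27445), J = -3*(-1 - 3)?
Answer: -2654950392/61009 ≈ -43517.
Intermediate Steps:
m = -72475 (m = 9 - (-6488 - 1*(-78972)) = 9 - (-6488 + 78972) = 9 - 1*72484 = 9 - 72484 = -72475)
J = 12 (J = -3*(-4) = 12)
r(c, K) = K + K**2 + 126*c (r(c, K) = (126*c + K**2) + K = (K**2 + 126*c) + K = K + K**2 + 126*c)
w = -45030 (w = -72475 - 1*(-27445) = -72475 + 27445 = -45030)
w + r(J, 110/247) = -45030 + (110/247 + (110/247)**2 + 126*12) = -45030 + (110*(1/247) + (110*(1/247))**2 + 1512) = -45030 + (110/247 + (110/247)**2 + 1512) = -45030 + (110/247 + 12100/61009 + 1512) = -45030 + 92284878/61009 = -2654950392/61009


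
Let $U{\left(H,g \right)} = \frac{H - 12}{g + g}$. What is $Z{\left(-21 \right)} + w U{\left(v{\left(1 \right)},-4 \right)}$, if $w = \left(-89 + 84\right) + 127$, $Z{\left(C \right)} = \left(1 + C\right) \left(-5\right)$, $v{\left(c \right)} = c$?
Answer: $\frac{1071}{4} \approx 267.75$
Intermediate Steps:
$U{\left(H,g \right)} = \frac{-12 + H}{2 g}$
$Z{\left(C \right)} = -5 - 5 C$
$w = 122$ ($w = -5 + 127 = 122$)
$Z{\left(-21 \right)} + w U{\left(v{\left(1 \right)},-4 \right)} = \left(-5 - -105\right) + 122 \frac{-12 + 1}{2 \left(-4\right)} = \left(-5 + 105\right) + 122 \cdot \frac{1}{2} \left(- \frac{1}{4}\right) \left(-11\right) = 100 + 122 \cdot \frac{11}{8} = 100 + \frac{671}{4} = \frac{1071}{4}$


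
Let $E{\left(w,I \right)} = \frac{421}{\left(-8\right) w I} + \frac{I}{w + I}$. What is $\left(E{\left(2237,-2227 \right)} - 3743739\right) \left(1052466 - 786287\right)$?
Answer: $- \frac{198587257827321789033}{199271960} \approx -9.9656 \cdot 10^{11}$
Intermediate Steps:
$E{\left(w,I \right)} = \frac{I}{I + w} - \frac{421}{8 I w}$ ($E{\left(w,I \right)} = \frac{421}{\left(-8\right) I w} + \frac{I}{I + w} = 421 \left(- \frac{1}{8 I w}\right) + \frac{I}{I + w} = - \frac{421}{8 I w} + \frac{I}{I + w} = \frac{I}{I + w} - \frac{421}{8 I w}$)
$\left(E{\left(2237,-2227 \right)} - 3743739\right) \left(1052466 - 786287\right) = \left(\frac{\left(-421\right) \left(-2227\right) - 941777 + 8 \cdot 2237 \left(-2227\right)^{2}}{8 \left(-2227\right) 2237 \left(-2227 + 2237\right)} - 3743739\right) \left(1052466 - 786287\right) = \left(\frac{1}{8} \left(- \frac{1}{2227}\right) \frac{1}{2237} \cdot \frac{1}{10} \left(937567 - 941777 + 8 \cdot 2237 \cdot 4959529\right) - 3743739\right) 266179 = \left(\frac{1}{8} \left(- \frac{1}{2227}\right) \frac{1}{2237} \cdot \frac{1}{10} \left(937567 - 941777 + 88755730984\right) - 3743739\right) 266179 = \left(\frac{1}{8} \left(- \frac{1}{2227}\right) \frac{1}{2237} \cdot \frac{1}{10} \cdot 88755726774 - 3743739\right) 266179 = \left(- \frac{44377863387}{199271960} - 3743739\right) 266179 = \left(- \frac{746066586121827}{199271960}\right) 266179 = - \frac{198587257827321789033}{199271960}$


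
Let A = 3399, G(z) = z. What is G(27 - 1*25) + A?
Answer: 3401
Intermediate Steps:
G(27 - 1*25) + A = (27 - 1*25) + 3399 = (27 - 25) + 3399 = 2 + 3399 = 3401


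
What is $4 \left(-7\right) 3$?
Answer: $-84$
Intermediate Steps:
$4 \left(-7\right) 3 = \left(-28\right) 3 = -84$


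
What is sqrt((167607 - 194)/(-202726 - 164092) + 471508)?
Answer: sqrt(63443907409425158)/366818 ≈ 686.66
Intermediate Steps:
sqrt((167607 - 194)/(-202726 - 164092) + 471508) = sqrt(167413/(-366818) + 471508) = sqrt(167413*(-1/366818) + 471508) = sqrt(-167413/366818 + 471508) = sqrt(172957454131/366818) = sqrt(63443907409425158)/366818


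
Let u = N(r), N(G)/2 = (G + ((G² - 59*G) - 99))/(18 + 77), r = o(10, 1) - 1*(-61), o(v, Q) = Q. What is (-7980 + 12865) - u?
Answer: 463777/95 ≈ 4881.9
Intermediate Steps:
r = 62 (r = 1 - 1*(-61) = 1 + 61 = 62)
N(G) = -198/95 - 116*G/95 + 2*G²/95 (N(G) = 2*((G + ((G² - 59*G) - 99))/(18 + 77)) = 2*((G + (-99 + G² - 59*G))/95) = 2*((-99 + G² - 58*G)*(1/95)) = 2*(-99/95 - 58*G/95 + G²/95) = -198/95 - 116*G/95 + 2*G²/95)
u = 298/95 (u = -198/95 - 116/95*62 + (2/95)*62² = -198/95 - 7192/95 + (2/95)*3844 = -198/95 - 7192/95 + 7688/95 = 298/95 ≈ 3.1368)
(-7980 + 12865) - u = (-7980 + 12865) - 1*298/95 = 4885 - 298/95 = 463777/95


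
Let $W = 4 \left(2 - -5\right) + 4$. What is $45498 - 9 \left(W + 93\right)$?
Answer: $44373$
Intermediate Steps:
$W = 32$ ($W = 4 \left(2 + 5\right) + 4 = 4 \cdot 7 + 4 = 28 + 4 = 32$)
$45498 - 9 \left(W + 93\right) = 45498 - 9 \left(32 + 93\right) = 45498 - 1125 = 44373$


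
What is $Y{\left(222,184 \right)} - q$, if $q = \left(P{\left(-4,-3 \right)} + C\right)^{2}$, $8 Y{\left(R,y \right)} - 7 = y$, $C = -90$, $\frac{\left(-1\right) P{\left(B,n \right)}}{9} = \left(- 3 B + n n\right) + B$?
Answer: $- \frac{472201}{8} \approx -59025.0$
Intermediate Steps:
$P{\left(B,n \right)} = - 9 n^{2} + 18 B$ ($P{\left(B,n \right)} = - 9 \left(\left(- 3 B + n n\right) + B\right) = - 9 \left(\left(- 3 B + n^{2}\right) + B\right) = - 9 \left(\left(n^{2} - 3 B\right) + B\right) = - 9 \left(n^{2} - 2 B\right) = - 9 n^{2} + 18 B$)
$Y{\left(R,y \right)} = \frac{7}{8} + \frac{y}{8}$
$q = 59049$ ($q = \left(\left(- 9 \left(-3\right)^{2} + 18 \left(-4\right)\right) - 90\right)^{2} = \left(\left(\left(-9\right) 9 - 72\right) - 90\right)^{2} = \left(\left(-81 - 72\right) - 90\right)^{2} = \left(-153 - 90\right)^{2} = \left(-243\right)^{2} = 59049$)
$Y{\left(222,184 \right)} - q = \left(\frac{7}{8} + \frac{1}{8} \cdot 184\right) - 59049 = \left(\frac{7}{8} + 23\right) - 59049 = \frac{191}{8} - 59049 = - \frac{472201}{8}$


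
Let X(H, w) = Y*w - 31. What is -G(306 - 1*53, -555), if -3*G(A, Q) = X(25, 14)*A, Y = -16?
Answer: -21505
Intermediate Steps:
X(H, w) = -31 - 16*w (X(H, w) = -16*w - 31 = -31 - 16*w)
G(A, Q) = 85*A (G(A, Q) = -(-31 - 16*14)*A/3 = -(-31 - 224)*A/3 = -(-85)*A = 85*A)
-G(306 - 1*53, -555) = -85*(306 - 1*53) = -85*(306 - 53) = -85*253 = -1*21505 = -21505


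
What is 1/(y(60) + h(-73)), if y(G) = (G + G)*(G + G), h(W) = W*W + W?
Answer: 1/19656 ≈ 5.0875e-5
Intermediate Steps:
h(W) = W + W² (h(W) = W² + W = W + W²)
y(G) = 4*G² (y(G) = (2*G)*(2*G) = 4*G²)
1/(y(60) + h(-73)) = 1/(4*60² - 73*(1 - 73)) = 1/(4*3600 - 73*(-72)) = 1/(14400 + 5256) = 1/19656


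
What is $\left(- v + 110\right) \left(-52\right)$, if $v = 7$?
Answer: $-5356$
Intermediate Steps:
$\left(- v + 110\right) \left(-52\right) = \left(\left(-1\right) 7 + 110\right) \left(-52\right) = \left(-7 + 110\right) \left(-52\right) = 103 \left(-52\right) = -5356$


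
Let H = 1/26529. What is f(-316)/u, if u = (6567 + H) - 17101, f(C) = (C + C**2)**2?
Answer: -7510141301040/7984471 ≈ -9.4059e+5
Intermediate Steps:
H = 1/26529 ≈ 3.7695e-5
u = -279456485/26529 (u = (6567 + 1/26529) - 17101 = 174215944/26529 - 17101 = -279456485/26529 ≈ -10534.)
f(-316)/u = ((-316)**2*(1 - 316)**2)/(-279456485/26529) = (99856*(-315)**2)*(-26529/279456485) = (99856*99225)*(-26529/279456485) = 9908211600*(-26529/279456485) = -7510141301040/7984471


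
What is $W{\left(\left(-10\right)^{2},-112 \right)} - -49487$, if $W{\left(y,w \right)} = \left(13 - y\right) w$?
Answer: $59231$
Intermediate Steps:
$W{\left(y,w \right)} = w \left(13 - y\right)$
$W{\left(\left(-10\right)^{2},-112 \right)} - -49487 = - 112 \left(13 - \left(-10\right)^{2}\right) - -49487 = - 112 \left(13 - 100\right) + 49487 = \left(-112\right) \left(-87\right) + 49487 = 9744 + 49487 = 59231$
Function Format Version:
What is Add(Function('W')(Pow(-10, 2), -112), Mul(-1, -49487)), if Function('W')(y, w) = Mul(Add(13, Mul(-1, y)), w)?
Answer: 59231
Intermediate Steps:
Function('W')(y, w) = Mul(w, Add(13, Mul(-1, y)))
Add(Function('W')(Pow(-10, 2), -112), Mul(-1, -49487)) = Add(Mul(-112, Add(13, Mul(-1, Pow(-10, 2)))), Mul(-1, -49487)) = Add(Mul(-112, Add(13, Mul(-1, 100))), 49487) = Add(Mul(-112, Add(13, -100)), 49487) = Add(Mul(-112, -87), 49487) = Add(9744, 49487) = 59231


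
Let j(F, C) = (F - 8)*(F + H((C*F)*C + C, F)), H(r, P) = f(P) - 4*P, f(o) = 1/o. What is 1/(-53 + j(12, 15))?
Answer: -3/590 ≈ -0.0050847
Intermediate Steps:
f(o) = 1/o
H(r, P) = 1/P - 4*P
j(F, C) = (-8 + F)*(1/F - 3*F) (j(F, C) = (F - 8)*(F + (1/F - 4*F)) = (-8 + F)*(1/F - 3*F))
1/(-53 + j(12, 15)) = 1/(-53 + (1 - 8/12 - 3*12**2 + 24*12)) = 1/(-53 + (1 - 8*1/12 - 3*144 + 288)) = 1/(-53 + (1 - 2/3 - 432 + 288)) = 1/(-53 - 431/3) = 1/(-590/3) = -3/590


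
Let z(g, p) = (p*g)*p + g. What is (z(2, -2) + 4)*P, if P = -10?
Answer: -140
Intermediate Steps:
z(g, p) = g + g*p² (z(g, p) = (g*p)*p + g = g*p² + g = g + g*p²)
(z(2, -2) + 4)*P = (2*(1 + (-2)²) + 4)*(-10) = (2*(1 + 4) + 4)*(-10) = (2*5 + 4)*(-10) = (10 + 4)*(-10) = 14*(-10) = -140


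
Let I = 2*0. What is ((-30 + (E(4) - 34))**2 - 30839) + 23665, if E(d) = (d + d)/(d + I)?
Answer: -3330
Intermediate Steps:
I = 0
E(d) = 2 (E(d) = (d + d)/(d + 0) = (2*d)/d = 2)
((-30 + (E(4) - 34))**2 - 30839) + 23665 = ((-30 + (2 - 34))**2 - 30839) + 23665 = ((-30 - 32)**2 - 30839) + 23665 = ((-62)**2 - 30839) + 23665 = (3844 - 30839) + 23665 = -26995 + 23665 = -3330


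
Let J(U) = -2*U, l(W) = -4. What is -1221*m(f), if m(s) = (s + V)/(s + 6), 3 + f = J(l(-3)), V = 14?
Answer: -2109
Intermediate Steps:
f = 5 (f = -3 - 2*(-4) = -3 + 8 = 5)
m(s) = (14 + s)/(6 + s) (m(s) = (s + 14)/(s + 6) = (14 + s)/(6 + s))
-1221*m(f) = -1221*(14 + 5)/(6 + 5) = -1221*19/11 = -2109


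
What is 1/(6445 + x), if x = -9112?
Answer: -1/2667 ≈ -0.00037495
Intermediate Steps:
1/(6445 + x) = 1/(6445 - 9112) = 1/(-2667) = -1/2667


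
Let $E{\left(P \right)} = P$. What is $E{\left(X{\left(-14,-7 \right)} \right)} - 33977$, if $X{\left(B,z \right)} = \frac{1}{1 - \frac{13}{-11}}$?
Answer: $- \frac{815437}{24} \approx -33977.0$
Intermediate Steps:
$X{\left(B,z \right)} = \frac{11}{24}$ ($X{\left(B,z \right)} = \frac{1}{1 - - \frac{13}{11}} = \frac{1}{1 + \frac{13}{11}} = \frac{1}{\frac{24}{11}} = \frac{11}{24}$)
$E{\left(X{\left(-14,-7 \right)} \right)} - 33977 = \frac{11}{24} - 33977 = - \frac{815437}{24}$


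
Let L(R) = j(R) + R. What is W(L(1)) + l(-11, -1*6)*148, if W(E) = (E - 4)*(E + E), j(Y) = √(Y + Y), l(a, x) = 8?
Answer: 1182 - 4*√2 ≈ 1176.3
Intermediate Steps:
j(Y) = √2*√Y (j(Y) = √(2*Y) = √2*√Y)
L(R) = R + √2*√R (L(R) = √2*√R + R = R + √2*√R)
W(E) = 2*E*(-4 + E) (W(E) = (-4 + E)*(2*E) = 2*E*(-4 + E))
W(L(1)) + l(-11, -1*6)*148 = 2*(1 + √2*√1)*(-4 + (1 + √2*√1)) + 8*148 = 2*(1 + √2*1)*(-4 + (1 + √2*1)) + 1184 = 2*(1 + √2)*(-4 + (1 + √2)) + 1184 = 2*(1 + √2)*(-3 + √2) + 1184 = 1184 + 2*(1 + √2)*(-3 + √2)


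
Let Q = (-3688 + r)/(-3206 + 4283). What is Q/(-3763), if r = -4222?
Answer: 7910/4052751 ≈ 0.0019518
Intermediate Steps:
Q = -7910/1077 (Q = (-3688 - 4222)/(-3206 + 4283) = -7910/1077 ≈ -7.3445)
Q/(-3763) = -7910/1077/(-3763) = -7910/1077*(-1/3763) = 7910/4052751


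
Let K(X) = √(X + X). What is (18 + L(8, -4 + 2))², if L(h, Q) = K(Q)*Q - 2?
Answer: 240 - 128*I ≈ 240.0 - 128.0*I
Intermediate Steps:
K(X) = √2*√X (K(X) = √(2*X) = √2*√X)
L(h, Q) = -2 + √2*Q^(3/2) (L(h, Q) = (√2*√Q)*Q - 2 = √2*Q^(3/2) - 2 = -2 + √2*Q^(3/2))
(18 + L(8, -4 + 2))² = (18 + (-2 + √2*(-4 + 2)^(3/2)))² = (18 + (-2 + √2*(-2)^(3/2)))² = (18 + (-2 + √2*(-2*I*√2)))² = (18 + (-2 - 4*I))² = (16 - 4*I)²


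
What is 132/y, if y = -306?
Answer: -22/51 ≈ -0.43137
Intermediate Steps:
132/y = 132/(-306) = 132*(-1/306) = -22/51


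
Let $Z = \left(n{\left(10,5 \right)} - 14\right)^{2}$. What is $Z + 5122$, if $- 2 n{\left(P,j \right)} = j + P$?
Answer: $\frac{22337}{4} \approx 5584.3$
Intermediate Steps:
$n{\left(P,j \right)} = - \frac{P}{2} - \frac{j}{2}$ ($n{\left(P,j \right)} = - \frac{j + P}{2} = - \frac{P + j}{2} = - \frac{P}{2} - \frac{j}{2}$)
$Z = \frac{1849}{4}$ ($Z = \left(\left(\left(- \frac{1}{2}\right) 10 - \frac{5}{2}\right) - 14\right)^{2} = \left(\left(-5 - \frac{5}{2}\right) - 14\right)^{2} = \left(- \frac{15}{2} - 14\right)^{2} = \left(- \frac{43}{2}\right)^{2} = \frac{1849}{4} \approx 462.25$)
$Z + 5122 = \frac{1849}{4} + 5122 = \frac{22337}{4}$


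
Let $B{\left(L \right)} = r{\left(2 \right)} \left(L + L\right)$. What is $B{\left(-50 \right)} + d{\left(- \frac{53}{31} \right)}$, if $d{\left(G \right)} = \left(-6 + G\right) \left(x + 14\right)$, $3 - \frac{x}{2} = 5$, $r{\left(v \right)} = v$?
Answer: $- \frac{8590}{31} \approx -277.1$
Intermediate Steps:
$x = -4$ ($x = 6 - 10 = -4$)
$d{\left(G \right)} = -60 + 10 G$ ($d{\left(G \right)} = \left(-6 + G\right) \left(-4 + 14\right) = \left(-6 + G\right) 10 = -60 + 10 G$)
$B{\left(L \right)} = 4 L$ ($B{\left(L \right)} = 2 \left(L + L\right) = 2 \cdot 2 L = 4 L$)
$B{\left(-50 \right)} + d{\left(- \frac{53}{31} \right)} = 4 \left(-50\right) - \left(60 - 10 \left(- \frac{53}{31}\right)\right) = -200 - \left(60 - 10 \left(\left(-53\right) \frac{1}{31}\right)\right) = -200 + \left(-60 + 10 \left(- \frac{53}{31}\right)\right) = -200 - \frac{2390}{31} = - \frac{8590}{31}$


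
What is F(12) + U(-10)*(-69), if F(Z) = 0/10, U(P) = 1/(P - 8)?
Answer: 23/6 ≈ 3.8333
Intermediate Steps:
U(P) = 1/(-8 + P)
F(Z) = 0 (F(Z) = 0*(⅒) = 0)
F(12) + U(-10)*(-69) = 0 - 69/(-8 - 10) = 0 - 69/(-18) = 0 - 1/18*(-69) = 0 + 23/6 = 23/6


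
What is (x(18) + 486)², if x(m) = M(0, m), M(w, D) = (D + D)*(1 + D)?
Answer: 1368900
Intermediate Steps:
M(w, D) = 2*D*(1 + D) (M(w, D) = (2*D)*(1 + D) = 2*D*(1 + D))
x(m) = 2*m*(1 + m)
(x(18) + 486)² = (2*18*(1 + 18) + 486)² = (2*18*19 + 486)² = (684 + 486)² = 1170² = 1368900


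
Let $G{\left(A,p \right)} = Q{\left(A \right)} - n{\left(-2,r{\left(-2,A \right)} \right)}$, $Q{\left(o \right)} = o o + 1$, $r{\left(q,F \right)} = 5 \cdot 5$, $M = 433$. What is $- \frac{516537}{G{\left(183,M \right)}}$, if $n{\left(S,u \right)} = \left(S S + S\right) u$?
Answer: $- \frac{516537}{33440} \approx -15.447$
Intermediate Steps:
$r{\left(q,F \right)} = 25$
$Q{\left(o \right)} = 1 + o^{2}$ ($Q{\left(o \right)} = o^{2} + 1 = 1 + o^{2}$)
$n{\left(S,u \right)} = u \left(S + S^{2}\right)$ ($n{\left(S,u \right)} = \left(S^{2} + S\right) u = \left(S + S^{2}\right) u = u \left(S + S^{2}\right)$)
$G{\left(A,p \right)} = -49 + A^{2}$ ($G{\left(A,p \right)} = \left(1 + A^{2}\right) - \left(-2\right) 25 \left(1 - 2\right) = \left(1 + A^{2}\right) - \left(-2\right) 25 \left(-1\right) = \left(1 + A^{2}\right) - 50 = -49 + A^{2}$)
$- \frac{516537}{G{\left(183,M \right)}} = - \frac{516537}{-49 + 183^{2}} = - \frac{516537}{-49 + 33489} = - \frac{516537}{33440}$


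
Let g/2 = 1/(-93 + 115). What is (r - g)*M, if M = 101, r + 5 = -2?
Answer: -7878/11 ≈ -716.18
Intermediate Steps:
r = -7 (r = -5 - 2 = -7)
g = 1/11 (g = 2/(-93 + 115) = 2/22 = 2*(1/22) = 1/11 ≈ 0.090909)
(r - g)*M = (-7 - 1*1/11)*101 = (-7 - 1/11)*101 = -78/11*101 = -7878/11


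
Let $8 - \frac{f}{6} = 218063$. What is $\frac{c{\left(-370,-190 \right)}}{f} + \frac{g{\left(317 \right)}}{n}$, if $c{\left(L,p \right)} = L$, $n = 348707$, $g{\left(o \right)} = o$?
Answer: $\frac{54376220}{45622382931} \approx 0.0011919$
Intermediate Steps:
$f = -1308330$ ($f = 48 - 1308378 = -1308330$)
$\frac{c{\left(-370,-190 \right)}}{f} + \frac{g{\left(317 \right)}}{n} = - \frac{370}{-1308330} + \frac{317}{348707} = \left(-370\right) \left(- \frac{1}{1308330}\right) + 317 \cdot \frac{1}{348707} = \frac{37}{130833} + \frac{317}{348707} = \frac{54376220}{45622382931}$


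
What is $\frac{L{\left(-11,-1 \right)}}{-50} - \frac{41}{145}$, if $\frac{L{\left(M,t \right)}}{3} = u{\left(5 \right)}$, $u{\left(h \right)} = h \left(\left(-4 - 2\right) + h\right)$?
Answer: $\frac{1}{58} \approx 0.017241$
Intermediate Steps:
$u{\left(h \right)} = h \left(-6 + h\right)$
$L{\left(M,t \right)} = -15$ ($L{\left(M,t \right)} = 3 \cdot 5 \left(-6 + 5\right) = 3 \cdot 5 \left(-1\right) = 3 \left(-5\right) = -15$)
$\frac{L{\left(-11,-1 \right)}}{-50} - \frac{41}{145} = - \frac{15}{-50} - \frac{41}{145} = \left(-15\right) \left(- \frac{1}{50}\right) - \frac{41}{145} = \frac{3}{10} - \frac{41}{145} = \frac{1}{58}$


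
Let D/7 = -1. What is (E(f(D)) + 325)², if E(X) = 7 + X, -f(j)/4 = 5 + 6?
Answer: 82944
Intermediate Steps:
D = -7 (D = 7*(-1) = -7)
f(j) = -44 (f(j) = -4*(5 + 6) = -4*11 = -44)
(E(f(D)) + 325)² = ((7 - 44) + 325)² = (-37 + 325)² = 288² = 82944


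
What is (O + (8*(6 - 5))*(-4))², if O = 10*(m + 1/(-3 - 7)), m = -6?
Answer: 8649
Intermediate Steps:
O = -61 (O = 10*(-6 + 1/(-3 - 7)) = 10*(-6 + 1/(-10)) = 10*(-6 - ⅒) = 10*(-61/10) = -61)
(O + (8*(6 - 5))*(-4))² = (-61 + (8*(6 - 5))*(-4))² = (-61 + (8*1)*(-4))² = (-61 + 8*(-4))² = (-61 - 32)² = (-93)² = 8649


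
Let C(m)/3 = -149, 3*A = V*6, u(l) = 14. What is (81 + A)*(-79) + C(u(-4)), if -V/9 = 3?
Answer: -2580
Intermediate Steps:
V = -27 (V = -9*3 = -27)
A = -54 (A = (-27*6)/3 = (⅓)*(-162) = -54)
C(m) = -447 (C(m) = 3*(-149) = -447)
(81 + A)*(-79) + C(u(-4)) = (81 - 54)*(-79) - 447 = 27*(-79) - 447 = -2133 - 447 = -2580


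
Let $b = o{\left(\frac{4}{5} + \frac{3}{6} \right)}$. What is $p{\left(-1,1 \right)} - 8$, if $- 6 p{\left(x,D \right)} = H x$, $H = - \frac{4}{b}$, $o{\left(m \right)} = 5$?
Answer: $- \frac{122}{15} \approx -8.1333$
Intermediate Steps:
$b = 5$
$H = - \frac{4}{5} \approx -0.8$
$p{\left(x,D \right)} = \frac{2 x}{15}$ ($p{\left(x,D \right)} = - \frac{\left(- \frac{4}{5}\right) x}{6} = \frac{2 x}{15}$)
$p{\left(-1,1 \right)} - 8 = \frac{2}{15} \left(-1\right) - 8 = - \frac{2}{15} - 8 = - \frac{122}{15}$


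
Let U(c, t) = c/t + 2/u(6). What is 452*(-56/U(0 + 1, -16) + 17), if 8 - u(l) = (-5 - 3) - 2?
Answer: -513020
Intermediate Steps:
u(l) = 18 (u(l) = 8 - ((-5 - 3) - 2) = 8 - (-8 - 2) = 8 - 1*(-10) = 8 + 10 = 18)
U(c, t) = 1/9 + c/t (U(c, t) = c/t + 2/18 = c/t + 2*(1/18) = c/t + 1/9 = 1/9 + c/t)
452*(-56/U(0 + 1, -16) + 17) = 452*(-56*(-16/((0 + 1) + (1/9)*(-16))) + 17) = 452*(-56*(-16/(1 - 16/9)) + 17) = 452*(-56/((-1/16*(-7/9))) + 17) = 452*(-56/7/144 + 17) = 452*(-56*144/7 + 17) = 452*(-1152 + 17) = 452*(-1135) = -513020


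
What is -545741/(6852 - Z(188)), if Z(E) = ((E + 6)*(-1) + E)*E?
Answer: -77963/1140 ≈ -68.389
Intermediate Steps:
Z(E) = -6*E (Z(E) = ((6 + E)*(-1) + E)*E = ((-6 - E) + E)*E = -6*E)
-545741/(6852 - Z(188)) = -545741/(6852 - (-6)*188) = -545741/(6852 - 1*(-1128)) = -545741/(6852 + 1128) = -545741/7980 = -545741*1/7980 = -77963/1140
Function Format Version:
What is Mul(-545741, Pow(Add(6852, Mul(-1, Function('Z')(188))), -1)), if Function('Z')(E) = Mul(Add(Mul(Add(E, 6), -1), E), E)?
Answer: Rational(-77963, 1140) ≈ -68.389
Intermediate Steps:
Function('Z')(E) = Mul(-6, E) (Function('Z')(E) = Mul(Add(Mul(Add(6, E), -1), E), E) = Mul(Add(Add(-6, Mul(-1, E)), E), E) = Mul(-6, E))
Mul(-545741, Pow(Add(6852, Mul(-1, Function('Z')(188))), -1)) = Mul(-545741, Pow(Add(6852, Mul(-1, Mul(-6, 188))), -1)) = Mul(-545741, Pow(Add(6852, Mul(-1, -1128)), -1)) = Mul(-545741, Pow(Add(6852, 1128), -1)) = Mul(-545741, Pow(7980, -1)) = Mul(-545741, Rational(1, 7980)) = Rational(-77963, 1140)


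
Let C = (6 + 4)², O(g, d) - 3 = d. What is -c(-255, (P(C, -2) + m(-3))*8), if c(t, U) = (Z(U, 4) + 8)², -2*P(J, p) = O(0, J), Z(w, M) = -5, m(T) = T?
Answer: -9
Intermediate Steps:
O(g, d) = 3 + d
C = 100 (C = 10² = 100)
P(J, p) = -3/2 - J/2 (P(J, p) = -(3 + J)/2 = -3/2 - J/2)
c(t, U) = 9 (c(t, U) = (-5 + 8)² = 3² = 9)
-c(-255, (P(C, -2) + m(-3))*8) = -1*9 = -9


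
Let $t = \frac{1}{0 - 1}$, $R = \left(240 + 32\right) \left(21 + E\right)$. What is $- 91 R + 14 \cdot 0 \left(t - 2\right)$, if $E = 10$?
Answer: $-767312$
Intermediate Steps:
$R = 8432$ ($R = \left(240 + 32\right) \left(21 + 10\right) = 272 \cdot 31 = 8432$)
$t = -1$ ($t = \frac{1}{-1} = -1$)
$- 91 R + 14 \cdot 0 \left(t - 2\right) = \left(-91\right) 8432 + 14 \cdot 0 \left(-1 - 2\right) = -767312 + 14 \cdot 0 \left(-3\right) = -767312 + 14 \cdot 0 = -767312 + 0 = -767312$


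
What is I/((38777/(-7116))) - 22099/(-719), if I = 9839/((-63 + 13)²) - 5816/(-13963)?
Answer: 7284022975284968/243311060918125 ≈ 29.937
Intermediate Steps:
I = 151921957/34907500 (I = 9839/((-50)²) - 5816*(-1/13963) = 9839/2500 + 5816/13963 = 151921957/34907500 ≈ 4.3521)
I/((38777/(-7116))) - 22099/(-719) = 151921957/(34907500*((38777/(-7116)))) - 22099/(-719) = 151921957/(34907500*((38777*(-1/7116)))) - 22099*(-1/719) = 151921957/(34907500*(-38777/7116)) + 22099/719 = (151921957/34907500)*(-7116/38777) + 22099/719 = -270269161503/338402031875 + 22099/719 = 7284022975284968/243311060918125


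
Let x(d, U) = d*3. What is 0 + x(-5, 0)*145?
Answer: -2175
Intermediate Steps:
x(d, U) = 3*d
0 + x(-5, 0)*145 = 0 + (3*(-5))*145 = 0 - 15*145 = 0 - 2175 = -2175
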